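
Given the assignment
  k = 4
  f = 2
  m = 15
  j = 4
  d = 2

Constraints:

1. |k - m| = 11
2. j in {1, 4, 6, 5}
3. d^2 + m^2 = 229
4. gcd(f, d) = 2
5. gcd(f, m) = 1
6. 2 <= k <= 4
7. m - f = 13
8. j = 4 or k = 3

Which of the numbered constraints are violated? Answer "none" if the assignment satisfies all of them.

1. |4 - 15| = 11 — holds.
2. j = 4 is in {1, 4, 6, 5} — holds.
3. d^2 + m^2 = 2^2 + 15^2 = 4 + 225 = 229 — holds.
4. gcd(2, 2) = 2 — holds.
5. gcd(2, 15) = 1 — holds.
6. k = 4 lies in [2, 4] — holds.
7. m - f = 15 - 2 = 13 — holds.
8. j = 4 = 4 (first disjunct) — holds.

None — every constraint holds.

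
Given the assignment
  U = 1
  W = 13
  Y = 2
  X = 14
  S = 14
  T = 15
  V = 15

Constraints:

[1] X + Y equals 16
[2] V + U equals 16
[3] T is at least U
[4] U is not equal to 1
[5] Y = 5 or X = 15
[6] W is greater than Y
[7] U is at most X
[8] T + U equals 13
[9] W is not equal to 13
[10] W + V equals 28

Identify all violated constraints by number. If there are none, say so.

Constraints 4, 5, 8, 9 do not hold.

[1] X + Y = 14 + 2 = 16 — satisfied.
[2] V + U = 15 + 1 = 16 — satisfied.
[3] T = 15, U = 1; 15 ≥ 1 — satisfied.
[4] U = 1, but 1 is required to differ — violated.
[5] Y = 2 ≠ 5 and X = 14 ≠ 15; both disjuncts false — violated.
[6] W = 13, Y = 2; 13 > 2 — satisfied.
[7] U = 1, X = 14; 1 ≤ 14 — satisfied.
[8] T + U = 15 + 1 = 16, not 13 — violated.
[9] W = 13, but 13 is required to differ — violated.
[10] W + V = 13 + 15 = 28 — satisfied.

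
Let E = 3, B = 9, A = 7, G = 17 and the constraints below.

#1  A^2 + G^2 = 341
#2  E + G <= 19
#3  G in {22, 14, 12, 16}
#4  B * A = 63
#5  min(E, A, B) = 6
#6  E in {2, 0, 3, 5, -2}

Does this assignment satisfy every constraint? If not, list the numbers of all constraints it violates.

#1 A^2 + G^2 = 7^2 + 17^2 = 49 + 289 = 338, not 341 — violated.
#2 E + G = 3 + 17 = 20; 20 > 19, bound 19 not met — violated.
#3 G = 17 is not in {22, 14, 12, 16} — violated.
#4 B * A = 9 * 7 = 63 — satisfied.
#5 min(3, 7, 9) = 3, not 6 — violated.
#6 E = 3 is in {2, 0, 3, 5, -2} — satisfied.

Constraints 1, 2, 3, 5 do not hold.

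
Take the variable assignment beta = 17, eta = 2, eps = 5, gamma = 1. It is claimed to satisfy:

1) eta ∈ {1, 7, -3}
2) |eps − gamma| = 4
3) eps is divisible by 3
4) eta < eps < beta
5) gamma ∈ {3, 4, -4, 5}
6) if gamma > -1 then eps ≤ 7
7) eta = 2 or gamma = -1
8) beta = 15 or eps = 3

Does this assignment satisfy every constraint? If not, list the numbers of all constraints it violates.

Constraints 1, 3, 5, and 8 are violated.

1) eta = 2 is not in {1, 7, -3}  false
2) |5 − 1| = 4  true
3) 5 = 3×1 + 2, so 3 does not divide 5  false
4) values 2 < 5 < 17  true
5) gamma = 1 is not in {3, 4, -4, 5}  false
6) gamma = 1 > -1, so we need eps ≤ 7; eps = 5 ≤ 7  true
7) eta = 2 = 2 (first disjunct)  true
8) beta = 17 ≠ 15 and eps = 5 ≠ 3; both disjuncts false  false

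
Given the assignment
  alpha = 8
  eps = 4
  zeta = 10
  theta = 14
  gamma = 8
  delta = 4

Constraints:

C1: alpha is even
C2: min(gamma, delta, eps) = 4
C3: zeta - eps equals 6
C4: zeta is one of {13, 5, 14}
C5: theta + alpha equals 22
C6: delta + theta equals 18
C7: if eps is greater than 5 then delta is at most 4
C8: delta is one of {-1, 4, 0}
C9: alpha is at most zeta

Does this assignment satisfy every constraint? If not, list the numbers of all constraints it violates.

No — constraint 4 is not satisfied.

C1: alpha = 8 is even — satisfied.
C2: min(8, 4, 4) = 4 — satisfied.
C3: zeta - eps = 10 - 4 = 6 — satisfied.
C4: zeta = 10 is not in {13, 5, 14} — violated.
C5: theta + alpha = 14 + 8 = 22 — satisfied.
C6: delta + theta = 4 + 14 = 18 — satisfied.
C7: eps = 4, not > 5; antecedent false, conditional vacuously true — satisfied.
C8: delta = 4 is in {-1, 4, 0} — satisfied.
C9: alpha = 8, zeta = 10; 8 ≤ 10 — satisfied.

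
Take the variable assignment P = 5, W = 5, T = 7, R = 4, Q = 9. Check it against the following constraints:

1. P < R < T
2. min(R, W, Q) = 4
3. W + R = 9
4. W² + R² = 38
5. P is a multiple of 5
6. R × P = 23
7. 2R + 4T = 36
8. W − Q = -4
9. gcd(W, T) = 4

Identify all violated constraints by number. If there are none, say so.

1. values 5, 4, 7; P = 5 is not < R = 4 — does not hold.
2. min(4, 5, 9) = 4 — holds.
3. W + R = 5 + 4 = 9 — holds.
4. W² + R² = 5² + 4² = 25 + 16 = 41, not 38 — does not hold.
5. 5 / 5 = 1, so 5 divides 5 — holds.
6. R × P = 4 × 5 = 20, not 23 — does not hold.
7. 2R + 4T = 2(4) + 4(7) = 36 — holds.
8. W − Q = 5 − 9 = -4 — holds.
9. gcd(5, 7) = 1, not 4 — does not hold.

The assignment fails constraints 1, 4, 6, 9.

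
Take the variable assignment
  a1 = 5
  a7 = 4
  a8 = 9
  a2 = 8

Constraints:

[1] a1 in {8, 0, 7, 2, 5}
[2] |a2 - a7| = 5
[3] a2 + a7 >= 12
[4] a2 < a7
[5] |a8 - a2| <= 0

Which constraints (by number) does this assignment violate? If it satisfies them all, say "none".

[1] a1 = 5 is in {8, 0, 7, 2, 5}  ✔
[2] |8 - 4| = 4, not 5  ✘
[3] a2 + a7 = 8 + 4 = 12; 12 ≥ 12  ✔
[4] a2 = 8, a7 = 4; 8 ≥ 4 (want <)  ✘
[5] |9 - 8| = 1; 1 > 0, exceeds bound 0  ✘

Constraints 2, 4, 5 are violated.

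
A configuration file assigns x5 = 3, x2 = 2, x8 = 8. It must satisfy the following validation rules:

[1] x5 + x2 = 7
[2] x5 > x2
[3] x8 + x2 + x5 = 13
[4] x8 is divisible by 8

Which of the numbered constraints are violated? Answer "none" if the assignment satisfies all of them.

Constraint 1 is violated.

[1] x5 + x2 = 3 + 2 = 5, not 7 — does not hold.
[2] x5 = 3, x2 = 2; 3 > 2 — holds.
[3] x8 + x2 + x5 = 8 + 2 + 3 = 13 — holds.
[4] 8 / 8 = 1, so 8 divides 8 — holds.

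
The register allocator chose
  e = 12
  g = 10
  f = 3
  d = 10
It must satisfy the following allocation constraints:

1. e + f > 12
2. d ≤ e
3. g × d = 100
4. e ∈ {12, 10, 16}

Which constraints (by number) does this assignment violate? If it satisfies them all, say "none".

All constraints are satisfied.

1. e + f = 12 + 3 = 15; 15 > 12 — satisfied.
2. d = 10, e = 12; 10 ≤ 12 — satisfied.
3. g × d = 10 × 10 = 100 — satisfied.
4. e = 12 is in {12, 10, 16} — satisfied.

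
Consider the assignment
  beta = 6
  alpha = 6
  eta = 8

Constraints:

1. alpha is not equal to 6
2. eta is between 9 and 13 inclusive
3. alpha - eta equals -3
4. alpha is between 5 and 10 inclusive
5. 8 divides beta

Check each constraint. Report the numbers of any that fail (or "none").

1. alpha = 6, but 6 is required to differ  false
2. eta = 8 is outside [9, 13]  false
3. alpha - eta = 6 - 8 = -2, not -3  false
4. alpha = 6 lies in [5, 10]  true
5. 6 = 8*0 + 6, so 8 does not divide 6  false

No — constraints 1, 2, 3, and 5 are not satisfied.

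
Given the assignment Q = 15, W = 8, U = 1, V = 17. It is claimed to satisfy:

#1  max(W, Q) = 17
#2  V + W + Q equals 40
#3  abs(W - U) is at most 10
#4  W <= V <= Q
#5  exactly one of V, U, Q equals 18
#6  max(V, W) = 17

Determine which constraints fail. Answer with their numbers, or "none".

#1 max(8, 15) = 15, not 17  no
#2 V + W + Q = 17 + 8 + 15 = 40  yes
#3 abs(8 - 1) = 7; 7 ≤ 10  yes
#4 values 8, 17, 15; V = 17 is not <= Q = 15  no
#5 V=17, U=1, Q=15; 0 of them equal 18, not exactly one  no
#6 max(17, 8) = 17  yes

The assignment fails constraints 1, 4, and 5.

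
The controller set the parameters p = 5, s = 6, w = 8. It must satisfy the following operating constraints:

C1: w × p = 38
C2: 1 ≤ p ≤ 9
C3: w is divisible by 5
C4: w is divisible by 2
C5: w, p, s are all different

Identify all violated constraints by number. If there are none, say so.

Violated: 1 and 3.

C1: w × p = 8 × 5 = 40, not 38  FAIL
C2: p = 5 lies in [1, 9]  OK
C3: 8 = 5×1 + 3, so 5 does not divide 8  FAIL
C4: 8 / 2 = 4, so 2 divides 8  OK
C5: values 8, 5, 6 are pairwise distinct  OK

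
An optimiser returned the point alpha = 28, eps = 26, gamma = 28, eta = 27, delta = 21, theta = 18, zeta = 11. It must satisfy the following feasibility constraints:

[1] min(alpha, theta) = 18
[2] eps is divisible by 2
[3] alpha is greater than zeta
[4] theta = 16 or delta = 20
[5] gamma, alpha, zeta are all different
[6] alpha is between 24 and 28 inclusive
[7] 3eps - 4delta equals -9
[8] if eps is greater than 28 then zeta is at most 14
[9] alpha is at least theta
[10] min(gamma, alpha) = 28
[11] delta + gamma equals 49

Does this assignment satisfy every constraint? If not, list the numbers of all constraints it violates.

Constraints 4, 5, and 7 are violated.

[1] min(28, 18) = 18  yes
[2] 26 / 2 = 13, so 2 divides 26  yes
[3] alpha = 28, zeta = 11; 28 > 11  yes
[4] theta = 18 ≠ 16 and delta = 21 ≠ 20; both disjuncts false  no
[5] gamma = alpha = 28, not all different  no
[6] alpha = 28 lies in [24, 28]  yes
[7] 3eps - 4delta = 3(26) - 4(21) = -6, not -9  no
[8] eps = 26, not > 28; antecedent false, conditional vacuously true  yes
[9] alpha = 28, theta = 18; 28 ≥ 18  yes
[10] min(28, 28) = 28  yes
[11] delta + gamma = 21 + 28 = 49  yes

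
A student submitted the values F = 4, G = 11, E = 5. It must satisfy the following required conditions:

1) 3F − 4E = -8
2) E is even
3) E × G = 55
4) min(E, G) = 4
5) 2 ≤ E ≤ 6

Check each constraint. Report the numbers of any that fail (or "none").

1) 3F − 4E = 3(4) − 4(5) = -8  ✓
2) E = 5 is odd  ✗
3) E × G = 5 × 11 = 55  ✓
4) min(5, 11) = 5, not 4  ✗
5) E = 5 lies in [2, 6]  ✓

No — constraints 2, 4 are not satisfied.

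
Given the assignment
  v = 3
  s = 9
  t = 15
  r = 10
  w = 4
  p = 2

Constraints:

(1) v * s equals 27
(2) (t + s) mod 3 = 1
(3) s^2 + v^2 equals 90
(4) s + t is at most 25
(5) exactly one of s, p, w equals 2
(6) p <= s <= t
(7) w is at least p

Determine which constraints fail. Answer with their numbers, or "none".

(1) v * s = 3 * 9 = 27 — satisfied.
(2) t + s = 24; 24 mod 3 = 0, not 1 — violated.
(3) s^2 + v^2 = 9^2 + 3^2 = 81 + 9 = 90 — satisfied.
(4) s + t = 9 + 15 = 24; 24 ≤ 25 — satisfied.
(5) s=9, p=2, w=4; 1 of them equals 2 — satisfied.
(6) values 2 <= 9 <= 15 — satisfied.
(7) w = 4, p = 2; 4 ≥ 2 — satisfied.

No — constraint 2 is not satisfied.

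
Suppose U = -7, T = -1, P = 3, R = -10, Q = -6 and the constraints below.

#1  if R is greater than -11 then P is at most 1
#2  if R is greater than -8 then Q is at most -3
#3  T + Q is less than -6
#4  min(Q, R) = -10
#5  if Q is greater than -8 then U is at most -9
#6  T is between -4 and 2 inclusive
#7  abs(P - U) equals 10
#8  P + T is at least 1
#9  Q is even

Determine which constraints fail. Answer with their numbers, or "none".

#1 R = -10 > -11, so we need P ≤ 1; but P = 3 > 1  ✘
#2 R = -10, not > -8; antecedent false, conditional vacuously true  ✔
#3 T + Q = -1 + (-6) = -7; -7 < -6  ✔
#4 min(-6, -10) = -10  ✔
#5 Q = -6 > -8, so we need U ≤ -9; but U = -7 > -9  ✘
#6 T = -1 lies in [-4, 2]  ✔
#7 abs(3 - (-7)) = 10  ✔
#8 P + T = 3 + (-1) = 2; 2 ≥ 1  ✔
#9 Q = -6 is even  ✔

Violated: 1, 5.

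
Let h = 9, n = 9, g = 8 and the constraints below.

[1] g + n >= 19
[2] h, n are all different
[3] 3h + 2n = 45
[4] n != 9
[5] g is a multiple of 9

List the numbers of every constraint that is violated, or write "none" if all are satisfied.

[1] g + n = 8 + 9 = 17; 17 < 19, bound 19 not met — violated.
[2] h = n = 9, not all different — violated.
[3] 3h + 2n = 3(9) + 2(9) = 45 — satisfied.
[4] n = 9, but 9 is required to differ — violated.
[5] 8 = 9*0 + 8, so 9 does not divide 8 — violated.

Constraints 1, 2, 4, 5 are violated.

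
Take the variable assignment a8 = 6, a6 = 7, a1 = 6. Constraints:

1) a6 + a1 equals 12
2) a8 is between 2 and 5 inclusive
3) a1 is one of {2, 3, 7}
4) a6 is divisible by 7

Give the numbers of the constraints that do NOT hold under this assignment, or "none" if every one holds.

1) a6 + a1 = 7 + 6 = 13, not 12 — does not hold.
2) a8 = 6 is outside [2, 5] — does not hold.
3) a1 = 6 is not in {2, 3, 7} — does not hold.
4) 7 / 7 = 1, so 7 divides 7 — holds.

The assignment fails constraints 1, 2, 3.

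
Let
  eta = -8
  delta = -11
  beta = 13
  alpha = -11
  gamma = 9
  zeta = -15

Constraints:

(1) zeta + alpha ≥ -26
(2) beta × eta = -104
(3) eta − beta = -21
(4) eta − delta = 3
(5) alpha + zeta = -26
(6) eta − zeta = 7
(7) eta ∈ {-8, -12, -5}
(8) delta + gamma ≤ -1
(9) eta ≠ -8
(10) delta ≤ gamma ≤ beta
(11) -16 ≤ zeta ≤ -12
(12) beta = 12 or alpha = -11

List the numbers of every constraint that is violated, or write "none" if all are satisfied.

Violated: 9.

(1) zeta + alpha = -15 + (-11) = -26; -26 ≥ -26 — holds.
(2) beta × eta = 13 × (-8) = -104 — holds.
(3) eta − beta = -8 − 13 = -21 — holds.
(4) eta − delta = -8 − (-11) = 3 — holds.
(5) alpha + zeta = -11 + (-15) = -26 — holds.
(6) eta − zeta = -8 − (-15) = 7 — holds.
(7) eta = -8 is in {-8, -12, -5} — holds.
(8) delta + gamma = -11 + 9 = -2; -2 ≤ -1 — holds.
(9) eta = -8, but -8 is required to differ — does not hold.
(10) values -11 ≤ 9 ≤ 13 — holds.
(11) zeta = -15 lies in [-16, -12] — holds.
(12) beta = 13 ≠ 12, but alpha = -11 = -11 (second disjunct) — holds.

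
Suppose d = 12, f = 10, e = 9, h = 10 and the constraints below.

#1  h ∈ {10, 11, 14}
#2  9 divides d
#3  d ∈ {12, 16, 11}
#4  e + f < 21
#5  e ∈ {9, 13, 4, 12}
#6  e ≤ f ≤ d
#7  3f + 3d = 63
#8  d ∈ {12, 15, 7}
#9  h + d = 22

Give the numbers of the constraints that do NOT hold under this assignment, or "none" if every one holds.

#1 h = 10 is in {10, 11, 14} — holds.
#2 12 = 9×1 + 3, so 9 does not divide 12 — fails.
#3 d = 12 is in {12, 16, 11} — holds.
#4 e + f = 9 + 10 = 19; 19 < 21 — holds.
#5 e = 9 is in {9, 13, 4, 12} — holds.
#6 values 9 ≤ 10 ≤ 12 — holds.
#7 3f + 3d = 3(10) + 3(12) = 66, not 63 — fails.
#8 d = 12 is in {12, 15, 7} — holds.
#9 h + d = 10 + 12 = 22 — holds.

Constraints 2, 7 do not hold.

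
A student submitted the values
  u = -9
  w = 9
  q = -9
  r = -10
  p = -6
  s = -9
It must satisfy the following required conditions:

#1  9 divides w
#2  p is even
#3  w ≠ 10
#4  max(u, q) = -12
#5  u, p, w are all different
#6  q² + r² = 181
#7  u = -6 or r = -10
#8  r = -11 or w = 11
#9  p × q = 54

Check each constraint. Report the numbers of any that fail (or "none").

Violated: 4 and 8.

#1 9 / 9 = 1, so 9 divides 9 — OK.
#2 p = -6 is even — OK.
#3 w = 9, and 9 ≠ 10 — OK.
#4 max(-9, -9) = -9, not -12 — violated.
#5 values -9, -6, 9 are pairwise distinct — OK.
#6 q² + r² = (-9)² + (-10)² = 81 + 100 = 181 — OK.
#7 u = -9 ≠ -6, but r = -10 = -10 (second disjunct) — OK.
#8 r = -10 ≠ -11 and w = 9 ≠ 11; both disjuncts false — violated.
#9 p × q = -6 × (-9) = 54 — OK.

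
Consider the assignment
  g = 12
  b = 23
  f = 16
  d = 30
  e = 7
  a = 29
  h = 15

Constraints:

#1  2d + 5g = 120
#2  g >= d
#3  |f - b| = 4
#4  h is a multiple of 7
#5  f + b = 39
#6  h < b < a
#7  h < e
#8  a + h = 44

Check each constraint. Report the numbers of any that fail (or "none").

Violated: 2, 3, 4, and 7.

#1 2d + 5g = 2(30) + 5(12) = 120  holds
#2 g = 12, d = 30; 12 < 30 (want ≥)  fails
#3 |16 - 23| = 7, not 4  fails
#4 15 = 7*2 + 1, so 7 does not divide 15  fails
#5 f + b = 16 + 23 = 39  holds
#6 values 15 < 23 < 29  holds
#7 h = 15, e = 7; 15 ≥ 7 (want <)  fails
#8 a + h = 29 + 15 = 44  holds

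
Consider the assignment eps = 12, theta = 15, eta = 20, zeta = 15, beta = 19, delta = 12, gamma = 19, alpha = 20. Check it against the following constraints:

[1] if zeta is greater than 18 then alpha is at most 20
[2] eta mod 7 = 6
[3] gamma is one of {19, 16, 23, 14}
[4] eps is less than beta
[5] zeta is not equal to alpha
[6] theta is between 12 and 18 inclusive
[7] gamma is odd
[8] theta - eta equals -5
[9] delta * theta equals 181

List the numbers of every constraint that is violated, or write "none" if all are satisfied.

[1] zeta = 15, not > 18; antecedent false, conditional vacuously true  OK
[2] 20 mod 7 = 6  OK
[3] gamma = 19 is in {19, 16, 23, 14}  OK
[4] eps = 12, beta = 19; 12 < 19  OK
[5] zeta = 15, alpha = 20; distinct  OK
[6] theta = 15 lies in [12, 18]  OK
[7] gamma = 19 is odd  OK
[8] theta - eta = 15 - 20 = -5  OK
[9] delta * theta = 12 * 15 = 180, not 181  FAIL

Constraint 9 does not hold.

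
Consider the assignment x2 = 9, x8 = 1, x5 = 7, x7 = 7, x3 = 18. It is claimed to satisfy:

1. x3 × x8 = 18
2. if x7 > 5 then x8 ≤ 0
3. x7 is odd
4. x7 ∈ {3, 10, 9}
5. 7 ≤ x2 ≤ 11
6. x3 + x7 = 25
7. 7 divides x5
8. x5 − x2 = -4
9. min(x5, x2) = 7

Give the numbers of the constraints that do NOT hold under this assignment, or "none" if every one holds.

1. x3 × x8 = 18 × 1 = 18 — holds.
2. x7 = 7 > 5, so we need x8 ≤ 0; but x8 = 1 > 0 — does not hold.
3. x7 = 7 is odd — holds.
4. x7 = 7 is not in {3, 10, 9} — does not hold.
5. x2 = 9 lies in [7, 11] — holds.
6. x3 + x7 = 18 + 7 = 25 — holds.
7. 7 / 7 = 1, so 7 divides 7 — holds.
8. x5 − x2 = 7 − 9 = -2, not -4 — does not hold.
9. min(7, 9) = 7 — holds.

Constraints 2, 4, 8 do not hold.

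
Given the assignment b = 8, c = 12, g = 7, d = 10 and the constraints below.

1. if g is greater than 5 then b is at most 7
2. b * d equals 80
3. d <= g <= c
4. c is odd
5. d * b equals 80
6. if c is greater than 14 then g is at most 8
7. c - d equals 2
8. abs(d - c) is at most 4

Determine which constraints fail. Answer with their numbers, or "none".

1. g = 7 > 5, so we need b ≤ 7; but b = 8 > 7 — does not hold.
2. b * d = 8 * 10 = 80 — holds.
3. values 10, 7, 12; d = 10 is not <= g = 7 — does not hold.
4. c = 12 is even — does not hold.
5. d * b = 10 * 8 = 80 — holds.
6. c = 12, not > 14; antecedent false, conditional vacuously true — holds.
7. c - d = 12 - 10 = 2 — holds.
8. abs(10 - 12) = 2; 2 ≤ 4 — holds.

No — constraints 1, 3, and 4 are not satisfied.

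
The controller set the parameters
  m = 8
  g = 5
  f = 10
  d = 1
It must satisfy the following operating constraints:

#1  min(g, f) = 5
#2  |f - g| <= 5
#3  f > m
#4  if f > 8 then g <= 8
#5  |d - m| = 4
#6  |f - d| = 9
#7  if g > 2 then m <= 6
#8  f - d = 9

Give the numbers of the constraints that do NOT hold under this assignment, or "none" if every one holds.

#1 min(5, 10) = 5  true
#2 |10 - 5| = 5; 5 ≤ 5  true
#3 f = 10, m = 8; 10 > 8  true
#4 f = 10 > 8, so we need g ≤ 8; g = 5 ≤ 8  true
#5 |1 - 8| = 7, not 4  false
#6 |10 - 1| = 9  true
#7 g = 5 > 2, so we need m ≤ 6; but m = 8 > 6  false
#8 f - d = 10 - 1 = 9  true

No — constraints 5, 7 are not satisfied.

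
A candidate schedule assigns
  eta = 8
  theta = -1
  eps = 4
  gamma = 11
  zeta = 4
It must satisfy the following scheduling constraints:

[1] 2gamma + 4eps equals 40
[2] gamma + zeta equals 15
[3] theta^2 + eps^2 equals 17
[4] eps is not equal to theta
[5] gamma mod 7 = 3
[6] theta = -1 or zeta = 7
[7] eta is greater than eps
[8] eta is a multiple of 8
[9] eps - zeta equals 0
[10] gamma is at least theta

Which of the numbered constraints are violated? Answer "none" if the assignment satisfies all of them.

Constraints 1, 5 do not hold.

[1] 2gamma + 4eps = 2(11) + 4(4) = 38, not 40  fails
[2] gamma + zeta = 11 + 4 = 15  holds
[3] theta^2 + eps^2 = (-1)^2 + 4^2 = 1 + 16 = 17  holds
[4] eps = 4, theta = -1; distinct  holds
[5] 11 mod 7 = 4, not 3  fails
[6] theta = -1 = -1 (first disjunct)  holds
[7] eta = 8, eps = 4; 8 > 4  holds
[8] 8 / 8 = 1, so 8 divides 8  holds
[9] eps - zeta = 4 - 4 = 0  holds
[10] gamma = 11, theta = -1; 11 ≥ -1  holds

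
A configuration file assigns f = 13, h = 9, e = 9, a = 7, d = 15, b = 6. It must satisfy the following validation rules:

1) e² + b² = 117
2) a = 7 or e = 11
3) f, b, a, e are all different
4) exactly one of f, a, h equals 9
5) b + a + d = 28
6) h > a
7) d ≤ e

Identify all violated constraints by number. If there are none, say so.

Violated: 7.

1) e² + b² = 9² + 6² = 81 + 36 = 117  holds
2) a = 7 = 7 (first disjunct)  holds
3) values 13, 6, 7, 9 are pairwise distinct  holds
4) f=13, a=7, h=9; 1 of them equals 9  holds
5) b + a + d = 6 + 7 + 15 = 28  holds
6) h = 9, a = 7; 9 > 7  holds
7) d = 15, e = 9; 15 > 9 (want ≤)  fails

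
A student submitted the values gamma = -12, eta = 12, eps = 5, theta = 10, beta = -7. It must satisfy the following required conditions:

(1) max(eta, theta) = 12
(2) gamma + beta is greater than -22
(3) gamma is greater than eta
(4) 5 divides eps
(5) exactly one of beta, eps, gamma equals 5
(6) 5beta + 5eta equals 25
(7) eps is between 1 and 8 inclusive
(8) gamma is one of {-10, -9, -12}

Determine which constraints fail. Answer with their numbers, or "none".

(1) max(12, 10) = 12  yes
(2) gamma + beta = -12 + (-7) = -19; -19 > -22  yes
(3) gamma = -12, eta = 12; -12 ≤ 12 (want >)  no
(4) 5 / 5 = 1, so 5 divides 5  yes
(5) beta=-7, eps=5, gamma=-12; 1 of them equals 5  yes
(6) 5beta + 5eta = 5(-7) + 5(12) = 25  yes
(7) eps = 5 lies in [1, 8]  yes
(8) gamma = -12 is in {-10, -9, -12}  yes

Violated: 3.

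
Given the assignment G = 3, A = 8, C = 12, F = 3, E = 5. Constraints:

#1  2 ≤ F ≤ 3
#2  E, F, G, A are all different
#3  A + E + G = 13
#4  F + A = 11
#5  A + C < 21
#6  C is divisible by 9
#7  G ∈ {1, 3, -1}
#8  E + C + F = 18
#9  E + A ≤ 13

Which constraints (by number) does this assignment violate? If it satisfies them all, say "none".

Constraints 2, 3, 6, and 8 are violated.

#1 F = 3 lies in [2, 3]  ✔
#2 F = G = 3, not all different  ✘
#3 A + E + G = 8 + 5 + 3 = 16, not 13  ✘
#4 F + A = 3 + 8 = 11  ✔
#5 A + C = 8 + 12 = 20; 20 < 21  ✔
#6 12 = 9×1 + 3, so 9 does not divide 12  ✘
#7 G = 3 is in {1, 3, -1}  ✔
#8 E + C + F = 5 + 12 + 3 = 20, not 18  ✘
#9 E + A = 5 + 8 = 13; 13 ≤ 13  ✔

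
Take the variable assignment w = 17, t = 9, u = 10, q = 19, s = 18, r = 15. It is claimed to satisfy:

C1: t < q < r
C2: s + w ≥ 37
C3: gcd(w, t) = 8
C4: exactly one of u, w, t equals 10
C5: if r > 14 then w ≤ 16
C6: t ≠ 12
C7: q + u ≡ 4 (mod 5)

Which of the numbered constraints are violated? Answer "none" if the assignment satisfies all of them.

C1: values 9, 19, 15; q = 19 is not < r = 15 — violated.
C2: s + w = 18 + 17 = 35; 35 < 37, bound 37 not met — violated.
C3: gcd(17, 9) = 1, not 8 — violated.
C4: u=10, w=17, t=9; 1 of them equals 10 — satisfied.
C5: r = 15 > 14, so we need w ≤ 16; but w = 17 > 16 — violated.
C6: t = 9, and 9 ≠ 12 — satisfied.
C7: q + u = 29; 29 mod 5 = 4 — satisfied.

No — constraints 1, 2, 3, 5 are not satisfied.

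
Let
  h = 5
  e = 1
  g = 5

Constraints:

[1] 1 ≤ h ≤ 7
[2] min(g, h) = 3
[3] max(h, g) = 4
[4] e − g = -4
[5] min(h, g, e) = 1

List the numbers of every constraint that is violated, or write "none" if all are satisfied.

The assignment fails constraints 2 and 3.

[1] h = 5 lies in [1, 7]  ✓
[2] min(5, 5) = 5, not 3  ✗
[3] max(5, 5) = 5, not 4  ✗
[4] e − g = 1 − 5 = -4  ✓
[5] min(5, 5, 1) = 1  ✓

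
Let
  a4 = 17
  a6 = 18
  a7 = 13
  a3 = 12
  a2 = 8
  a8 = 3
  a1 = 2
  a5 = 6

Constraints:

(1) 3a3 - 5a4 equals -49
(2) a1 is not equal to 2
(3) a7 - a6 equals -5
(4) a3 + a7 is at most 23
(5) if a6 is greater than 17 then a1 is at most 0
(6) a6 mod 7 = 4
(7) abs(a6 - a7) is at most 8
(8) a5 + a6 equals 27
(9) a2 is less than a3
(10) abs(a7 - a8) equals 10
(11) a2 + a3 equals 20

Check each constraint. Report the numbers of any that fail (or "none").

(1) 3a3 - 5a4 = 3(12) - 5(17) = -49 — holds.
(2) a1 = 2, but 2 is required to differ — fails.
(3) a7 - a6 = 13 - 18 = -5 — holds.
(4) a3 + a7 = 12 + 13 = 25; 25 > 23, bound 23 not met — fails.
(5) a6 = 18 > 17, so we need a1 ≤ 0; but a1 = 2 > 0 — fails.
(6) 18 mod 7 = 4 — holds.
(7) abs(18 - 13) = 5; 5 ≤ 8 — holds.
(8) a5 + a6 = 6 + 18 = 24, not 27 — fails.
(9) a2 = 8, a3 = 12; 8 < 12 — holds.
(10) abs(13 - 3) = 10 — holds.
(11) a2 + a3 = 8 + 12 = 20 — holds.

Constraints 2, 4, 5, and 8 are violated.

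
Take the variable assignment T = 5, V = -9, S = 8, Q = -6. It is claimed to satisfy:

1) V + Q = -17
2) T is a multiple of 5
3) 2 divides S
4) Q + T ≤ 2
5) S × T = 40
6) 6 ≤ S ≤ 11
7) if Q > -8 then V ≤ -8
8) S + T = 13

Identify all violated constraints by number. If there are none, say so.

1) V + Q = -9 + (-6) = -15, not -17 — fails.
2) 5 / 5 = 1, so 5 divides 5 — holds.
3) 8 / 2 = 4, so 2 divides 8 — holds.
4) Q + T = -6 + 5 = -1; -1 ≤ 2 — holds.
5) S × T = 8 × 5 = 40 — holds.
6) S = 8 lies in [6, 11] — holds.
7) Q = -6 > -8, so we need V ≤ -8; V = -9 ≤ -8 — holds.
8) S + T = 8 + 5 = 13 — holds.

Violated: 1.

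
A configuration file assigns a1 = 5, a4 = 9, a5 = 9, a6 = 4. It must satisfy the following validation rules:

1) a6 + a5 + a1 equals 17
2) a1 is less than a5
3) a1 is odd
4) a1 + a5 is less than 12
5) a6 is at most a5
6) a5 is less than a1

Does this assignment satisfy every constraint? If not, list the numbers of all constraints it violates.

1) a6 + a5 + a1 = 4 + 9 + 5 = 18, not 17  ✗
2) a1 = 5, a5 = 9; 5 < 9  ✓
3) a1 = 5 is odd  ✓
4) a1 + a5 = 5 + 9 = 14; 14 ≥ 12, bound 12 not met  ✗
5) a6 = 4, a5 = 9; 4 ≤ 9  ✓
6) a5 = 9, a1 = 5; 9 ≥ 5 (want <)  ✗

Constraints 1, 4, and 6 are violated.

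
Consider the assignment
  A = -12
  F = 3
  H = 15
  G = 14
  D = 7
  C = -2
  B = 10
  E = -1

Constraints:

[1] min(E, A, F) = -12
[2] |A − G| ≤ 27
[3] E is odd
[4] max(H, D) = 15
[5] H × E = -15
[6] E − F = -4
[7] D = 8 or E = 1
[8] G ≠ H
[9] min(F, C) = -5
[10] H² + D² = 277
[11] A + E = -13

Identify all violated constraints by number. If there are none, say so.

The assignment fails constraints 7, 9, and 10.

[1] min(-1, -12, 3) = -12 — holds.
[2] |-12 − 14| = 26; 26 ≤ 27 — holds.
[3] E = -1 is odd — holds.
[4] max(15, 7) = 15 — holds.
[5] H × E = 15 × (-1) = -15 — holds.
[6] E − F = -1 − 3 = -4 — holds.
[7] D = 7 ≠ 8 and E = -1 ≠ 1; both disjuncts false — fails.
[8] G = 14, H = 15; distinct — holds.
[9] min(3, -2) = -2, not -5 — fails.
[10] H² + D² = 15² + 7² = 225 + 49 = 274, not 277 — fails.
[11] A + E = -12 + (-1) = -13 — holds.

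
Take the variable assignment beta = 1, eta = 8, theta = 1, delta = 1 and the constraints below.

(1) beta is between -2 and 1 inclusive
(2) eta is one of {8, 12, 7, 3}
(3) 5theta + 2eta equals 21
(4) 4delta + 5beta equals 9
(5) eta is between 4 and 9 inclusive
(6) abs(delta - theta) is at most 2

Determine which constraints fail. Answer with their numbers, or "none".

(1) beta = 1 lies in [-2, 1] — satisfied.
(2) eta = 8 is in {8, 12, 7, 3} — satisfied.
(3) 5theta + 2eta = 5(1) + 2(8) = 21 — satisfied.
(4) 4delta + 5beta = 4(1) + 5(1) = 9 — satisfied.
(5) eta = 8 lies in [4, 9] — satisfied.
(6) abs(1 - 1) = 0; 0 ≤ 2 — satisfied.

No violations.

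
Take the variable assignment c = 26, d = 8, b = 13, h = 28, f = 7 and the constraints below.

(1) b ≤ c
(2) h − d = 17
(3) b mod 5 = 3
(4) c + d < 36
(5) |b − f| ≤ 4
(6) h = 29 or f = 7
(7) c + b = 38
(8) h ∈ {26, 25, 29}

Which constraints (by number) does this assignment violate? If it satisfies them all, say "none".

(1) b = 13, c = 26; 13 ≤ 26 — OK.
(2) h − d = 28 − 8 = 20, not 17 — violated.
(3) 13 mod 5 = 3 — OK.
(4) c + d = 26 + 8 = 34; 34 < 36 — OK.
(5) |13 − 7| = 6; 6 > 4, exceeds bound 4 — violated.
(6) h = 28 ≠ 29, but f = 7 = 7 (second disjunct) — OK.
(7) c + b = 26 + 13 = 39, not 38 — violated.
(8) h = 28 is not in {26, 25, 29} — violated.

Constraints 2, 5, 7, and 8 are violated.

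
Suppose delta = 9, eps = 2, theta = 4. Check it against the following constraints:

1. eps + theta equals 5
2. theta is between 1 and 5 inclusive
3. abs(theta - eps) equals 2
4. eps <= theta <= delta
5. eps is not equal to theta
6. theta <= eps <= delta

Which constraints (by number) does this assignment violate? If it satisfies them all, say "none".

1. eps + theta = 2 + 4 = 6, not 5 — violated.
2. theta = 4 lies in [1, 5] — OK.
3. abs(4 - 2) = 2 — OK.
4. values 2 <= 4 <= 9 — OK.
5. eps = 2, theta = 4; distinct — OK.
6. values 4, 2, 9; theta = 4 is not <= eps = 2 — violated.

The assignment fails constraints 1, 6.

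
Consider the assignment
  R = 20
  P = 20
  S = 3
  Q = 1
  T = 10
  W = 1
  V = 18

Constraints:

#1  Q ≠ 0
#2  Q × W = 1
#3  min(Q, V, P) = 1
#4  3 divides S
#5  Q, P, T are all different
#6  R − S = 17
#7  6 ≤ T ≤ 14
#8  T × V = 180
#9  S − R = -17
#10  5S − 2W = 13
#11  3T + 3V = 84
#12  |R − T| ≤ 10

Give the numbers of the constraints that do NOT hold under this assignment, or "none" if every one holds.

Yes — all constraints hold.

#1 Q = 1, and 1 ≠ 0 — satisfied.
#2 Q × W = 1 × 1 = 1 — satisfied.
#3 min(1, 18, 20) = 1 — satisfied.
#4 3 / 3 = 1, so 3 divides 3 — satisfied.
#5 values 1, 20, 10 are pairwise distinct — satisfied.
#6 R − S = 20 − 3 = 17 — satisfied.
#7 T = 10 lies in [6, 14] — satisfied.
#8 T × V = 10 × 18 = 180 — satisfied.
#9 S − R = 3 − 20 = -17 — satisfied.
#10 5S − 2W = 5(3) − 2(1) = 13 — satisfied.
#11 3T + 3V = 3(10) + 3(18) = 84 — satisfied.
#12 |20 − 10| = 10; 10 ≤ 10 — satisfied.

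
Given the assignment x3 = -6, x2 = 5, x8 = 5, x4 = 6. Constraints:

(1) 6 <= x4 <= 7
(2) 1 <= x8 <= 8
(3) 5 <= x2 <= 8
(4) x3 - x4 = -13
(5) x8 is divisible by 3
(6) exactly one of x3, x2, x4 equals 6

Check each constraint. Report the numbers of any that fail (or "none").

(1) x4 = 6 lies in [6, 7] — holds.
(2) x8 = 5 lies in [1, 8] — holds.
(3) x2 = 5 lies in [5, 8] — holds.
(4) x3 - x4 = -6 - 6 = -12, not -13 — fails.
(5) 5 = 3*1 + 2, so 3 does not divide 5 — fails.
(6) x3=-6, x2=5, x4=6; 1 of them equals 6 — holds.

No — constraints 4, 5 are not satisfied.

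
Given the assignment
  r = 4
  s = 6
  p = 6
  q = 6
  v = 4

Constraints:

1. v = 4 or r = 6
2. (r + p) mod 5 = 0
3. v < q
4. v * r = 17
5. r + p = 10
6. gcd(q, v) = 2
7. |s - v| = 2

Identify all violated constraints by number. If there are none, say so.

No — constraint 4 is not satisfied.

1. v = 4 = 4 (first disjunct)  ✔
2. r + p = 10; 10 mod 5 = 0  ✔
3. v = 4, q = 6; 4 < 6  ✔
4. v * r = 4 * 4 = 16, not 17  ✘
5. r + p = 4 + 6 = 10  ✔
6. gcd(6, 4) = 2  ✔
7. |6 - 4| = 2  ✔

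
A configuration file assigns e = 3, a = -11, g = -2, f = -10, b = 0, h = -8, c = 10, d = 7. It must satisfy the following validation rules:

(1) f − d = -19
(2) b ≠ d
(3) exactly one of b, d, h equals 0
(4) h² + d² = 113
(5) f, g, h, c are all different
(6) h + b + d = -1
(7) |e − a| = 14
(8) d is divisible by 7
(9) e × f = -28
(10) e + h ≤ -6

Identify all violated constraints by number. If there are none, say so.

(1) f − d = -10 − 7 = -17, not -19  FAIL
(2) b = 0, d = 7; distinct  OK
(3) b=0, d=7, h=-8; 1 of them equals 0  OK
(4) h² + d² = (-8)² + 7² = 64 + 49 = 113  OK
(5) values -10, -2, -8, 10 are pairwise distinct  OK
(6) h + b + d = -8 + 0 + 7 = -1  OK
(7) |3 − (-11)| = 14  OK
(8) 7 / 7 = 1, so 7 divides 7  OK
(9) e × f = 3 × (-10) = -30, not -28  FAIL
(10) e + h = 3 + (-8) = -5; -5 > -6, bound -6 not met  FAIL

Constraints 1, 9, and 10 are violated.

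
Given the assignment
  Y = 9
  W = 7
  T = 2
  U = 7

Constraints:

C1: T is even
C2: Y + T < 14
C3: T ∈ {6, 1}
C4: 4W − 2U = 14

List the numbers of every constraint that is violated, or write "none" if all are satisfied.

The assignment fails constraint 3.

C1: T = 2 is even — satisfied.
C2: Y + T = 9 + 2 = 11; 11 < 14 — satisfied.
C3: T = 2 is not in {6, 1} — violated.
C4: 4W − 2U = 4(7) − 2(7) = 14 — satisfied.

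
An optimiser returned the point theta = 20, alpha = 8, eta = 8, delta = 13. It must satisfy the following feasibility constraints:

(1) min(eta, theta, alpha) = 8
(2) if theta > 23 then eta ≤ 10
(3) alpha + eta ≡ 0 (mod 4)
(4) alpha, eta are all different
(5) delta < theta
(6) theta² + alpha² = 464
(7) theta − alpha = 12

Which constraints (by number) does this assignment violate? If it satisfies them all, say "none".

Constraint 4 does not hold.

(1) min(8, 20, 8) = 8  ✓
(2) theta = 20, not > 23; antecedent false, conditional vacuously true  ✓
(3) alpha + eta = 16; 16 mod 4 = 0  ✓
(4) alpha = eta = 8, not all different  ✗
(5) delta = 13, theta = 20; 13 < 20  ✓
(6) theta² + alpha² = 20² + 8² = 400 + 64 = 464  ✓
(7) theta − alpha = 20 − 8 = 12  ✓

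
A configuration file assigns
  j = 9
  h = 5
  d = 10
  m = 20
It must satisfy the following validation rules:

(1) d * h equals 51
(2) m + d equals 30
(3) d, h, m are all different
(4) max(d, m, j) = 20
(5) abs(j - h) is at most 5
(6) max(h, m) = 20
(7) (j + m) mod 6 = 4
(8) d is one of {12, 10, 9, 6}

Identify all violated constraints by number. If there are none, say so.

(1) d * h = 10 * 5 = 50, not 51  ✗
(2) m + d = 20 + 10 = 30  ✓
(3) values 10, 5, 20 are pairwise distinct  ✓
(4) max(10, 20, 9) = 20  ✓
(5) abs(9 - 5) = 4; 4 ≤ 5  ✓
(6) max(5, 20) = 20  ✓
(7) j + m = 29; 29 mod 6 = 5, not 4  ✗
(8) d = 10 is in {12, 10, 9, 6}  ✓

Constraints 1, 7 are violated.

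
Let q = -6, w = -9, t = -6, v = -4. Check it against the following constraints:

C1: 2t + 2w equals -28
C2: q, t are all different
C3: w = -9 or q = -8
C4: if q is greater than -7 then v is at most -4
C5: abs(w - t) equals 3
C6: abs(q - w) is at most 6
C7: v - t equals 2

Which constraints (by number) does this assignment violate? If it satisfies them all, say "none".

C1: 2t + 2w = 2(-6) + 2(-9) = -30, not -28  false
C2: q = t = -6, not all different  false
C3: w = -9 = -9 (first disjunct)  true
C4: q = -6 > -7, so we need v ≤ -4; v = -4 ≤ -4  true
C5: abs(-9 - (-6)) = 3  true
C6: abs(-6 - (-9)) = 3; 3 ≤ 6  true
C7: v - t = -4 - (-6) = 2  true

Constraints 1, 2 are violated.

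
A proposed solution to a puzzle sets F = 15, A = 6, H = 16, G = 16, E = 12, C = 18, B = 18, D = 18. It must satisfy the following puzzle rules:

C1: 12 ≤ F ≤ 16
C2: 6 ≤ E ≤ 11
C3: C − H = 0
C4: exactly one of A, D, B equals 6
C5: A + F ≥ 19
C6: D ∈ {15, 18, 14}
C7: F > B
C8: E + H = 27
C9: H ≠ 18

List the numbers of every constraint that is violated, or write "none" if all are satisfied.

Constraints 2, 3, 7, and 8 do not hold.

C1: F = 15 lies in [12, 16] — holds.
C2: E = 12 is outside [6, 11] — fails.
C3: C − H = 18 − 16 = 2, not 0 — fails.
C4: A=6, D=18, B=18; 1 of them equals 6 — holds.
C5: A + F = 6 + 15 = 21; 21 ≥ 19 — holds.
C6: D = 18 is in {15, 18, 14} — holds.
C7: F = 15, B = 18; 15 ≤ 18 (want >) — fails.
C8: E + H = 12 + 16 = 28, not 27 — fails.
C9: H = 16, and 16 ≠ 18 — holds.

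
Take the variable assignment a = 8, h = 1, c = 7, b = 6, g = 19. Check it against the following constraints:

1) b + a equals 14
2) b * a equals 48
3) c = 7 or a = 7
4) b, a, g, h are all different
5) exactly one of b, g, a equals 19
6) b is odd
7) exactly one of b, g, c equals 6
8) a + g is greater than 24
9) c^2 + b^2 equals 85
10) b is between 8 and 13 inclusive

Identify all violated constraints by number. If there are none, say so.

The assignment fails constraints 6, 10.

1) b + a = 6 + 8 = 14  yes
2) b * a = 6 * 8 = 48  yes
3) c = 7 = 7 (first disjunct)  yes
4) values 6, 8, 19, 1 are pairwise distinct  yes
5) b=6, g=19, a=8; 1 of them equals 19  yes
6) b = 6 is even  no
7) b=6, g=19, c=7; 1 of them equals 6  yes
8) a + g = 8 + 19 = 27; 27 > 24  yes
9) c^2 + b^2 = 7^2 + 6^2 = 49 + 36 = 85  yes
10) b = 6 is outside [8, 13]  no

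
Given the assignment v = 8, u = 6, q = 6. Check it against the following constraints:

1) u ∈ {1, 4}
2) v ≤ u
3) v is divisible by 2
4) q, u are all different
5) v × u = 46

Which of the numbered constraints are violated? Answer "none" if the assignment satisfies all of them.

Violated: 1, 2, 4, 5.

1) u = 6 is not in {1, 4}  fails
2) v = 8, u = 6; 8 > 6 (want ≤)  fails
3) 8 / 2 = 4, so 2 divides 8  holds
4) q = u = 6, not all different  fails
5) v × u = 8 × 6 = 48, not 46  fails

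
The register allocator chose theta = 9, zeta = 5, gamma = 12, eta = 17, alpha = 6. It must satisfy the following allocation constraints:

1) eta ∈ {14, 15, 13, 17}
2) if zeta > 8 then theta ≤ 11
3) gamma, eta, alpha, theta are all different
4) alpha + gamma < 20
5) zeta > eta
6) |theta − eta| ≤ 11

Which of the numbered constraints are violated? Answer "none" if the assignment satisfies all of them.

1) eta = 17 is in {14, 15, 13, 17}  yes
2) zeta = 5, not > 8; antecedent false, conditional vacuously true  yes
3) values 12, 17, 6, 9 are pairwise distinct  yes
4) alpha + gamma = 6 + 12 = 18; 18 < 20  yes
5) zeta = 5, eta = 17; 5 ≤ 17 (want >)  no
6) |9 − 17| = 8; 8 ≤ 11  yes

No — constraint 5 is not satisfied.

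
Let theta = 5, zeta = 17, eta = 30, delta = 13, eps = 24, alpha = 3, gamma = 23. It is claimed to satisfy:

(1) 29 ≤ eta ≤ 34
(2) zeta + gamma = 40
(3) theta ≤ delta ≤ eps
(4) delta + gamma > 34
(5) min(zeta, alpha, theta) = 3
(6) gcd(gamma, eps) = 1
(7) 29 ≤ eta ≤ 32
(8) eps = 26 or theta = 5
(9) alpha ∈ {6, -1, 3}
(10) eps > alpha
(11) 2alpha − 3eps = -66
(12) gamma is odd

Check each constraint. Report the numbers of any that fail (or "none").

All constraints are satisfied.

(1) eta = 30 lies in [29, 34]  true
(2) zeta + gamma = 17 + 23 = 40  true
(3) values 5 ≤ 13 ≤ 24  true
(4) delta + gamma = 13 + 23 = 36; 36 > 34  true
(5) min(17, 3, 5) = 3  true
(6) gcd(23, 24) = 1  true
(7) eta = 30 lies in [29, 32]  true
(8) eps = 24 ≠ 26, but theta = 5 = 5 (second disjunct)  true
(9) alpha = 3 is in {6, -1, 3}  true
(10) eps = 24, alpha = 3; 24 > 3  true
(11) 2alpha − 3eps = 2(3) − 3(24) = -66  true
(12) gamma = 23 is odd  true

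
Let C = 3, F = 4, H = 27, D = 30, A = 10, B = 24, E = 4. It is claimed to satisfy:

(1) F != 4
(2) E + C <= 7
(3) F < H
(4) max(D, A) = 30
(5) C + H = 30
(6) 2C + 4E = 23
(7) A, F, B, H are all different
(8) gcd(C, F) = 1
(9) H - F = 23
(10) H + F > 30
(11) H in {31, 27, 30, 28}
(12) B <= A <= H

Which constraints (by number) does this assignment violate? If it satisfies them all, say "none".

(1) F = 4, but 4 is required to differ — violated.
(2) E + C = 4 + 3 = 7; 7 ≤ 7 — OK.
(3) F = 4, H = 27; 4 < 27 — OK.
(4) max(30, 10) = 30 — OK.
(5) C + H = 3 + 27 = 30 — OK.
(6) 2C + 4E = 2(3) + 4(4) = 22, not 23 — violated.
(7) values 10, 4, 24, 27 are pairwise distinct — OK.
(8) gcd(3, 4) = 1 — OK.
(9) H - F = 27 - 4 = 23 — OK.
(10) H + F = 27 + 4 = 31; 31 > 30 — OK.
(11) H = 27 is in {31, 27, 30, 28} — OK.
(12) values 24, 10, 27; B = 24 is not <= A = 10 — violated.

The assignment fails constraints 1, 6, 12.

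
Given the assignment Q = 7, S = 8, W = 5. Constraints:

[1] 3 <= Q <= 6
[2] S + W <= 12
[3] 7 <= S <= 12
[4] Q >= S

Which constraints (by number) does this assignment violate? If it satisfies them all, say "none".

[1] Q = 7 is outside [3, 6]  FAIL
[2] S + W = 8 + 5 = 13; 13 > 12, bound 12 not met  FAIL
[3] S = 8 lies in [7, 12]  OK
[4] Q = 7, S = 8; 7 < 8 (want ≥)  FAIL

The assignment fails constraints 1, 2, and 4.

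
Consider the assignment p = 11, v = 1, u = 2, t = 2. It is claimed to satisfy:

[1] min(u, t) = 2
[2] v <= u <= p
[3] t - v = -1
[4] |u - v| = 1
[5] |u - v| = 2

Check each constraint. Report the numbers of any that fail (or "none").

Constraints 3 and 5 are violated.

[1] min(2, 2) = 2 — satisfied.
[2] values 1 <= 2 <= 11 — satisfied.
[3] t - v = 2 - 1 = 1, not -1 — violated.
[4] |2 - 1| = 1 — satisfied.
[5] |2 - 1| = 1, not 2 — violated.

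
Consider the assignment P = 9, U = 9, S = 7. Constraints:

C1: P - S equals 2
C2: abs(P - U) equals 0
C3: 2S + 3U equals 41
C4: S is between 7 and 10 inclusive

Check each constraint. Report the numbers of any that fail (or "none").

No violations.

C1: P - S = 9 - 7 = 2  OK
C2: abs(9 - 9) = 0  OK
C3: 2S + 3U = 2(7) + 3(9) = 41  OK
C4: S = 7 lies in [7, 10]  OK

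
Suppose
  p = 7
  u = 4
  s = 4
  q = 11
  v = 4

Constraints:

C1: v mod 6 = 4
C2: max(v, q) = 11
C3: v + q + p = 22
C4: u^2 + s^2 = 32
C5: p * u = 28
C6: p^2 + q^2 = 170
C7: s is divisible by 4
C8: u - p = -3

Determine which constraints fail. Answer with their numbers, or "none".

C1: 4 mod 6 = 4 — holds.
C2: max(4, 11) = 11 — holds.
C3: v + q + p = 4 + 11 + 7 = 22 — holds.
C4: u^2 + s^2 = 4^2 + 4^2 = 16 + 16 = 32 — holds.
C5: p * u = 7 * 4 = 28 — holds.
C6: p^2 + q^2 = 7^2 + 11^2 = 49 + 121 = 170 — holds.
C7: 4 / 4 = 1, so 4 divides 4 — holds.
C8: u - p = 4 - 7 = -3 — holds.

All constraints are satisfied.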